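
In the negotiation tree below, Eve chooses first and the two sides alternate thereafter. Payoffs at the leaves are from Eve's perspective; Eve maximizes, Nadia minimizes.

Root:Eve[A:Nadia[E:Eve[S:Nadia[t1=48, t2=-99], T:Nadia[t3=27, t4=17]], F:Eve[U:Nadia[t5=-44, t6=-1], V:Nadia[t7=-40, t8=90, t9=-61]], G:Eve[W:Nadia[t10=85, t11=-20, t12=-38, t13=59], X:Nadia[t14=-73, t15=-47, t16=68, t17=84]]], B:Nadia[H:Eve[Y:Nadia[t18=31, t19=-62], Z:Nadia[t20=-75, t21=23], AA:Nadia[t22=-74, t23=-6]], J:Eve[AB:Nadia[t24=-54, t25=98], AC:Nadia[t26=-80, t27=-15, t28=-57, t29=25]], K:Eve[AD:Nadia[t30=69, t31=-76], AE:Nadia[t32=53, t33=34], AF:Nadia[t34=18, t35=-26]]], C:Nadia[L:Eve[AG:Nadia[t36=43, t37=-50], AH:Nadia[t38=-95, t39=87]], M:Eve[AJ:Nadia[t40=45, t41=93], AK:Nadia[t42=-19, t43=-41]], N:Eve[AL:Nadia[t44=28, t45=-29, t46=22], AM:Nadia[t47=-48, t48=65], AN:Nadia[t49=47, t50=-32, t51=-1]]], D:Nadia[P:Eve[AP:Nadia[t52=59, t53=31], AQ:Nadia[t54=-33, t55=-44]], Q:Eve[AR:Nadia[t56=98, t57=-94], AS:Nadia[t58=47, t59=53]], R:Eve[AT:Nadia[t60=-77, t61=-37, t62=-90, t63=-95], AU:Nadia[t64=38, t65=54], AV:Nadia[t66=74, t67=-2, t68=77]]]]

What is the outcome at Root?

31

S (Nadia): min(48, -99) = -99
T (Nadia): min(27, 17) = 17
E (Eve): max(-99, 17) = 17
U (Nadia): min(-44, -1) = -44
V (Nadia): min(-40, 90, -61) = -61
F (Eve): max(-44, -61) = -44
W (Nadia): min(85, -20, -38, 59) = -38
X (Nadia): min(-73, -47, 68, 84) = -73
G (Eve): max(-38, -73) = -38
A (Nadia): min(17, -44, -38) = -44
Y (Nadia): min(31, -62) = -62
Z (Nadia): min(-75, 23) = -75
AA (Nadia): min(-74, -6) = -74
H (Eve): max(-62, -75, -74) = -62
AB (Nadia): min(-54, 98) = -54
AC (Nadia): min(-80, -15, -57, 25) = -80
J (Eve): max(-54, -80) = -54
AD (Nadia): min(69, -76) = -76
AE (Nadia): min(53, 34) = 34
AF (Nadia): min(18, -26) = -26
K (Eve): max(-76, 34, -26) = 34
B (Nadia): min(-62, -54, 34) = -62
AG (Nadia): min(43, -50) = -50
AH (Nadia): min(-95, 87) = -95
L (Eve): max(-50, -95) = -50
AJ (Nadia): min(45, 93) = 45
AK (Nadia): min(-19, -41) = -41
M (Eve): max(45, -41) = 45
AL (Nadia): min(28, -29, 22) = -29
AM (Nadia): min(-48, 65) = -48
AN (Nadia): min(47, -32, -1) = -32
N (Eve): max(-29, -48, -32) = -29
C (Nadia): min(-50, 45, -29) = -50
AP (Nadia): min(59, 31) = 31
AQ (Nadia): min(-33, -44) = -44
P (Eve): max(31, -44) = 31
AR (Nadia): min(98, -94) = -94
AS (Nadia): min(47, 53) = 47
Q (Eve): max(-94, 47) = 47
AT (Nadia): min(-77, -37, -90, -95) = -95
AU (Nadia): min(38, 54) = 38
AV (Nadia): min(74, -2, 77) = -2
R (Eve): max(-95, 38, -2) = 38
D (Nadia): min(31, 47, 38) = 31
Root (Eve): max(-44, -62, -50, 31) = 31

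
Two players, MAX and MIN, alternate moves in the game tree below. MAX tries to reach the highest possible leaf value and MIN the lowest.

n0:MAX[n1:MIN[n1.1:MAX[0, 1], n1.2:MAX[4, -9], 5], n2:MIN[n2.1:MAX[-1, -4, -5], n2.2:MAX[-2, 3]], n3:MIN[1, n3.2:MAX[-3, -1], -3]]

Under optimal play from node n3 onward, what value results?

-3

n3.2 (MAX): max(-3, -1) = -1
n3 (MIN): min(1, -1, -3) = -3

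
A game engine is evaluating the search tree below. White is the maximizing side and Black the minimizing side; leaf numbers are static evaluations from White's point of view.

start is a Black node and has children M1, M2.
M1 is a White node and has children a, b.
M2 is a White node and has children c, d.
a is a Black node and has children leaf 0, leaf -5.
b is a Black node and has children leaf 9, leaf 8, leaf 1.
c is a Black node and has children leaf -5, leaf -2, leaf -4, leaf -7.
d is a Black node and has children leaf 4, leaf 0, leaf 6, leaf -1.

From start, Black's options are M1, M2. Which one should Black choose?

a (Black): min(0, -5) = -5
b (Black): min(9, 8, 1) = 1
M1 (White): max(-5, 1) = 1
c (Black): min(-5, -2, -4, -7) = -7
d (Black): min(4, 0, 6, -1) = -1
M2 (White): max(-7, -1) = -1
start (Black): min(1, -1) = -1
Black at start wants the lowest of {M1=1, M2=-1}, so chooses M2.

M2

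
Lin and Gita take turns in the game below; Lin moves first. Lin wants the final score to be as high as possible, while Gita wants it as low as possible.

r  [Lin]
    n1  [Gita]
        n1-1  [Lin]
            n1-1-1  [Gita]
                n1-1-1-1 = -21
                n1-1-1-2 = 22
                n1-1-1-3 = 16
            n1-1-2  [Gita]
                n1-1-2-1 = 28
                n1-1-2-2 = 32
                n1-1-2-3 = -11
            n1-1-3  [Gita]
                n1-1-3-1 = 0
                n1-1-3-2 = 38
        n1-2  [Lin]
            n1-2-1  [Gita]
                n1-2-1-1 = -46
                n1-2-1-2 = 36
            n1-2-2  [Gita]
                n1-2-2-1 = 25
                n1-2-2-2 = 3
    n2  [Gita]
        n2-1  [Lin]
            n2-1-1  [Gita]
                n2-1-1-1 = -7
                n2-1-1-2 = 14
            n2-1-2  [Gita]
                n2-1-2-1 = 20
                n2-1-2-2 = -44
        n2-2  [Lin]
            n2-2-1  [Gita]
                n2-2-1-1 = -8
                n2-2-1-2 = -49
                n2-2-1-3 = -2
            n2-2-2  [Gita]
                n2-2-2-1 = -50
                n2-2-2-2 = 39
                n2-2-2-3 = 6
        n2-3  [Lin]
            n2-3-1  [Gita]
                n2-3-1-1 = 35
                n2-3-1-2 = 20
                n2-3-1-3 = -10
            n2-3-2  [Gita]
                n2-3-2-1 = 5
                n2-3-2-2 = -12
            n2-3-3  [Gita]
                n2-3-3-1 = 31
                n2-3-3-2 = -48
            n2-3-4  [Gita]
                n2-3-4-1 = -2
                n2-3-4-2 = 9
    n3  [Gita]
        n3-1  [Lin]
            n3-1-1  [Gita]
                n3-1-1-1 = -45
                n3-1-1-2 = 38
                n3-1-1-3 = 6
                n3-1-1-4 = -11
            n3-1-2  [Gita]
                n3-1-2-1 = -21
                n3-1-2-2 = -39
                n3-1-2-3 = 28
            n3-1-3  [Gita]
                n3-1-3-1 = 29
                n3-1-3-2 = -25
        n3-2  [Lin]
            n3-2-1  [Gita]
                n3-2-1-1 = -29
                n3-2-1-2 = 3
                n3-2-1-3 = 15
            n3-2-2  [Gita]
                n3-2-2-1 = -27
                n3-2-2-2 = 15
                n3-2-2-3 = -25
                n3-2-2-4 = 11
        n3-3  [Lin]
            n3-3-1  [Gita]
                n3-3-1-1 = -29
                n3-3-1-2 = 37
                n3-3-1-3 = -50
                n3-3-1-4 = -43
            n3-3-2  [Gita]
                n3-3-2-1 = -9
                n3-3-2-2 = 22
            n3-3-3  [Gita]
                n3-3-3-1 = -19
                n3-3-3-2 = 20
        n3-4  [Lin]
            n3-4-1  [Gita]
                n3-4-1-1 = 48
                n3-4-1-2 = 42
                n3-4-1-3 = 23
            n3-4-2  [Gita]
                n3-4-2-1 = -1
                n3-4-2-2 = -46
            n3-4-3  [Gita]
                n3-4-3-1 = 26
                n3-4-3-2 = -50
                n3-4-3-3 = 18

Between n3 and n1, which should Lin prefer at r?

n3-1-1 (Gita): min(-45, 38, 6, -11) = -45
n3-1-2 (Gita): min(-21, -39, 28) = -39
n3-1-3 (Gita): min(29, -25) = -25
n3-1 (Lin): max(-45, -39, -25) = -25
n3-2-1 (Gita): min(-29, 3, 15) = -29
n3-2-2 (Gita): min(-27, 15, -25, 11) = -27
n3-2 (Lin): max(-29, -27) = -27
n3-3-1 (Gita): min(-29, 37, -50, -43) = -50
n3-3-2 (Gita): min(-9, 22) = -9
n3-3-3 (Gita): min(-19, 20) = -19
n3-3 (Lin): max(-50, -9, -19) = -9
n3-4-1 (Gita): min(48, 42, 23) = 23
n3-4-2 (Gita): min(-1, -46) = -46
n3-4-3 (Gita): min(26, -50, 18) = -50
n3-4 (Lin): max(23, -46, -50) = 23
n3 (Gita): min(-25, -27, -9, 23) = -27
n1-1-1 (Gita): min(-21, 22, 16) = -21
n1-1-2 (Gita): min(28, 32, -11) = -11
n1-1-3 (Gita): min(0, 38) = 0
n1-1 (Lin): max(-21, -11, 0) = 0
n1-2-1 (Gita): min(-46, 36) = -46
n1-2-2 (Gita): min(25, 3) = 3
n1-2 (Lin): max(-46, 3) = 3
n1 (Gita): min(0, 3) = 0
Lin prefers the higher value; n3=-27, n1=0. n1 is better since 0 > -27.

n1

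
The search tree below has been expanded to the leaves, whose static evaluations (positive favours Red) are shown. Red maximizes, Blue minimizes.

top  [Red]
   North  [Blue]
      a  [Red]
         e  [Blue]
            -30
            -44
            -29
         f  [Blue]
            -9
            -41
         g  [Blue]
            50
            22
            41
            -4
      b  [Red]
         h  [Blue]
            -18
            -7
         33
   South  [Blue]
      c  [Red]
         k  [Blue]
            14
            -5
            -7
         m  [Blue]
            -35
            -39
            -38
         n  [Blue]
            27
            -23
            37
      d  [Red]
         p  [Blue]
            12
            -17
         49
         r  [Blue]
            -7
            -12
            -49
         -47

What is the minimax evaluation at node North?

-4

e (Blue): min(-30, -44, -29) = -44
f (Blue): min(-9, -41) = -41
g (Blue): min(50, 22, 41, -4) = -4
a (Red): max(-44, -41, -4) = -4
h (Blue): min(-18, -7) = -18
b (Red): max(-18, 33) = 33
North (Blue): min(-4, 33) = -4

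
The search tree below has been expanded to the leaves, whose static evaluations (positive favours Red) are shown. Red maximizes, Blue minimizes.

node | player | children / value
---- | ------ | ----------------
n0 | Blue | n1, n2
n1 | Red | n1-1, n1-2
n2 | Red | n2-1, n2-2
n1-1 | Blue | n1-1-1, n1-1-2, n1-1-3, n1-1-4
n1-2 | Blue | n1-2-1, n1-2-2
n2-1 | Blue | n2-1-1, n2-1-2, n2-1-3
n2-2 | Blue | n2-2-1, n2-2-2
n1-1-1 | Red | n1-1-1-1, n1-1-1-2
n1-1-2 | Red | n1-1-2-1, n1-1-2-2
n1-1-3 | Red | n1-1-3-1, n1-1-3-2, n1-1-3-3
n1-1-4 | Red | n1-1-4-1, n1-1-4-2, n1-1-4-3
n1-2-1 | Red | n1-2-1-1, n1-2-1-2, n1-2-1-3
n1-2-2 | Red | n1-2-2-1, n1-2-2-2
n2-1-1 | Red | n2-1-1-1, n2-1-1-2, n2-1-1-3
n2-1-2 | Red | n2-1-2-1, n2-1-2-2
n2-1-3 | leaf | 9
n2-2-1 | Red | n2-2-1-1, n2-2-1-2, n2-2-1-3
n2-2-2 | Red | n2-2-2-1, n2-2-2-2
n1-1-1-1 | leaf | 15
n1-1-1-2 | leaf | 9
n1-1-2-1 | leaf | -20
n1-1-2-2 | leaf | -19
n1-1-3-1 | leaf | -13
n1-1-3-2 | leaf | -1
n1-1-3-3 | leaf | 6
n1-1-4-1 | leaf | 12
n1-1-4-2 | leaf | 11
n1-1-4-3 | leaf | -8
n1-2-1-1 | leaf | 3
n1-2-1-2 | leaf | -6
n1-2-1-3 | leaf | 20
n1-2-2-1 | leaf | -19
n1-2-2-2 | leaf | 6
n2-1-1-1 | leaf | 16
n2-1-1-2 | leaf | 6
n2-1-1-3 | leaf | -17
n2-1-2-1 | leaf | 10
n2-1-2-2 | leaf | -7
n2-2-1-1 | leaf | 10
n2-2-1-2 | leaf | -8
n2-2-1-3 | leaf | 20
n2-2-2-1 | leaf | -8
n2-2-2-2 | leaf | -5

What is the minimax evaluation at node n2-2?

n2-2-1 (Red): max(10, -8, 20) = 20
n2-2-2 (Red): max(-8, -5) = -5
n2-2 (Blue): min(20, -5) = -5

-5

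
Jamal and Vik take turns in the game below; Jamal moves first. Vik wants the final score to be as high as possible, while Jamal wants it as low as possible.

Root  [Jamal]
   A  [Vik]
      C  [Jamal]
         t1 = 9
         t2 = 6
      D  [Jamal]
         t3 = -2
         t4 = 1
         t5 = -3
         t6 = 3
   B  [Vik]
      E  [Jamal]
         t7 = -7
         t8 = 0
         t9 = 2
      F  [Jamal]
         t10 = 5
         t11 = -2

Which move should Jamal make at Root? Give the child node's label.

C (Jamal): min(9, 6) = 6
D (Jamal): min(-2, 1, -3, 3) = -3
A (Vik): max(6, -3) = 6
E (Jamal): min(-7, 0, 2) = -7
F (Jamal): min(5, -2) = -2
B (Vik): max(-7, -2) = -2
Root (Jamal): min(6, -2) = -2
Jamal at Root wants the lowest of {A=6, B=-2}, so chooses B.

B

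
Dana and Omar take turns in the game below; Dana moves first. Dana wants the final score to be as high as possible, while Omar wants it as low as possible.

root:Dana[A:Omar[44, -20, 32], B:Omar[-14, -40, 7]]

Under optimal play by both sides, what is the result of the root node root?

A (Omar): min(44, -20, 32) = -20
B (Omar): min(-14, -40, 7) = -40
root (Dana): max(-20, -40) = -20

-20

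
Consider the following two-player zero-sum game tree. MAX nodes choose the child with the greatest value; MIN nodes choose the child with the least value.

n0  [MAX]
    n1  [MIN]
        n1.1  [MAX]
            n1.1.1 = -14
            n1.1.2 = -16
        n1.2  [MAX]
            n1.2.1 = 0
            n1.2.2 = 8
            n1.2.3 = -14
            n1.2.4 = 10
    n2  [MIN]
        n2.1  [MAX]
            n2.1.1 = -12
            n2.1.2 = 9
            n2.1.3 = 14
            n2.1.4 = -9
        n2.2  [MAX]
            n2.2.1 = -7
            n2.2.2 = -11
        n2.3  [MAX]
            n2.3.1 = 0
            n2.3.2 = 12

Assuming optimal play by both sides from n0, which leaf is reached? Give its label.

n2.2.1

n1.1 (MAX): max(-14, -16) = -14
n1.2 (MAX): max(0, 8, -14, 10) = 10
n1 (MIN): min(-14, 10) = -14
n2.1 (MAX): max(-12, 9, 14, -9) = 14
n2.2 (MAX): max(-7, -11) = -7
n2.3 (MAX): max(0, 12) = 12
n2 (MIN): min(14, -7, 12) = -7
n0 (MAX): max(-14, -7) = -7
At n0, MAX picks n2 (highest: -7).
At n2, MIN picks n2.2 (lowest: -7).
At n2.2, MAX picks n2.2.1 (highest: -7).
Terminal value -7.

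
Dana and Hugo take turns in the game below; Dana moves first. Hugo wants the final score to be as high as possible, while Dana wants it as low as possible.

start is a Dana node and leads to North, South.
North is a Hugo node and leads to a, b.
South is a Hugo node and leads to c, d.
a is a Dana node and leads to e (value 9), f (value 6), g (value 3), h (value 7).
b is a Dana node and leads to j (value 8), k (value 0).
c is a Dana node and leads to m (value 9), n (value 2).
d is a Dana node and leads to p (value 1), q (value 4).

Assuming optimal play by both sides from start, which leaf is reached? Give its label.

a (Dana): min(9, 6, 3, 7) = 3
b (Dana): min(8, 0) = 0
North (Hugo): max(3, 0) = 3
c (Dana): min(9, 2) = 2
d (Dana): min(1, 4) = 1
South (Hugo): max(2, 1) = 2
start (Dana): min(3, 2) = 2
At start, Dana picks South (lowest: 2).
At South, Hugo picks c (highest: 2).
At c, Dana picks n (lowest: 2).
Terminal value 2.

n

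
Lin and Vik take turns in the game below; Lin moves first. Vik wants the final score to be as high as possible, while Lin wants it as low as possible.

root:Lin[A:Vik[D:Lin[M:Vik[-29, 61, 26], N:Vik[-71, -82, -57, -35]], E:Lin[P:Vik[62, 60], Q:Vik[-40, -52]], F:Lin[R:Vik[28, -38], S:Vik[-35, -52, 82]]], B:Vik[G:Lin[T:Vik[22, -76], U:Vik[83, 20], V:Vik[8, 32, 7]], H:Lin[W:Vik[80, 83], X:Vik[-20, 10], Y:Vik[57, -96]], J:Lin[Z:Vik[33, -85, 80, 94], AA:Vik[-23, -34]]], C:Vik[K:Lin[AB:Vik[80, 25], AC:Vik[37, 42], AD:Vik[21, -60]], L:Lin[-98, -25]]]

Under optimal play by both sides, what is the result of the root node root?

M (Vik): max(-29, 61, 26) = 61
N (Vik): max(-71, -82, -57, -35) = -35
D (Lin): min(61, -35) = -35
P (Vik): max(62, 60) = 62
Q (Vik): max(-40, -52) = -40
E (Lin): min(62, -40) = -40
R (Vik): max(28, -38) = 28
S (Vik): max(-35, -52, 82) = 82
F (Lin): min(28, 82) = 28
A (Vik): max(-35, -40, 28) = 28
T (Vik): max(22, -76) = 22
U (Vik): max(83, 20) = 83
V (Vik): max(8, 32, 7) = 32
G (Lin): min(22, 83, 32) = 22
W (Vik): max(80, 83) = 83
X (Vik): max(-20, 10) = 10
Y (Vik): max(57, -96) = 57
H (Lin): min(83, 10, 57) = 10
Z (Vik): max(33, -85, 80, 94) = 94
AA (Vik): max(-23, -34) = -23
J (Lin): min(94, -23) = -23
B (Vik): max(22, 10, -23) = 22
AB (Vik): max(80, 25) = 80
AC (Vik): max(37, 42) = 42
AD (Vik): max(21, -60) = 21
K (Lin): min(80, 42, 21) = 21
L (Lin): min(-98, -25) = -98
C (Vik): max(21, -98) = 21
root (Lin): min(28, 22, 21) = 21

21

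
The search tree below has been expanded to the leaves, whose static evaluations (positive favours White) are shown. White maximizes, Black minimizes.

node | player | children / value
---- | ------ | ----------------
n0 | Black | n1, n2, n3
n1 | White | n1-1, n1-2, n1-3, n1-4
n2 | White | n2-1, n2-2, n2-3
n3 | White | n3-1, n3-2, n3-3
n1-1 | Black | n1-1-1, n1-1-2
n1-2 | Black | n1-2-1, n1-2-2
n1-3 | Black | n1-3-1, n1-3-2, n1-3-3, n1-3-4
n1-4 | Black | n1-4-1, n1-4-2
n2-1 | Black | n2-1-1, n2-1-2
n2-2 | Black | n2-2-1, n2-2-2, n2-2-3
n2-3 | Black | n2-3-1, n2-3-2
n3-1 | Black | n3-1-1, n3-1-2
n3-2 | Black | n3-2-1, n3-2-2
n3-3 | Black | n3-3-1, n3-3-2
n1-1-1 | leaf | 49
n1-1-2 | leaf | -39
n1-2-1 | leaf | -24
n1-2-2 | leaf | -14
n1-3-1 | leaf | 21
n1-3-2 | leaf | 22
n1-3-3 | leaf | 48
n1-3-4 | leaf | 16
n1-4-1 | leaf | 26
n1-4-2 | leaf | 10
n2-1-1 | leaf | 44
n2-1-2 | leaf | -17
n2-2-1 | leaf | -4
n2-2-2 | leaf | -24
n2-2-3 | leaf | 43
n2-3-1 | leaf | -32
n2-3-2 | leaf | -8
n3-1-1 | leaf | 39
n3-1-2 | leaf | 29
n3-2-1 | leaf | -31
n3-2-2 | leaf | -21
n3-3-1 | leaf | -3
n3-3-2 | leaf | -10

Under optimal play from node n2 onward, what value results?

-17

n2-1 (Black): min(44, -17) = -17
n2-2 (Black): min(-4, -24, 43) = -24
n2-3 (Black): min(-32, -8) = -32
n2 (White): max(-17, -24, -32) = -17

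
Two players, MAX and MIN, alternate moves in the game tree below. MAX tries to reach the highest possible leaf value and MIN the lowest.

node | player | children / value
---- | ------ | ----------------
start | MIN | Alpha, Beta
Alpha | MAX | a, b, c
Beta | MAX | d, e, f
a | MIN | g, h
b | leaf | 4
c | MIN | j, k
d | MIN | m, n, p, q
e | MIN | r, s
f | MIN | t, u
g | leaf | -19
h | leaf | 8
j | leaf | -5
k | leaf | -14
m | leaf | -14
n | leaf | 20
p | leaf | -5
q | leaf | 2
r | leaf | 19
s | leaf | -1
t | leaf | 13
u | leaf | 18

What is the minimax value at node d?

-14

d (MIN): min(-14, 20, -5, 2) = -14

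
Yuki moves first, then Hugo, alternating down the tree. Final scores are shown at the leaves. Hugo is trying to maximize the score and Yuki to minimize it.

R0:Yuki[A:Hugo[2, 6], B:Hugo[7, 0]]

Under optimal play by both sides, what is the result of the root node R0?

6

A (Hugo): max(2, 6) = 6
B (Hugo): max(7, 0) = 7
R0 (Yuki): min(6, 7) = 6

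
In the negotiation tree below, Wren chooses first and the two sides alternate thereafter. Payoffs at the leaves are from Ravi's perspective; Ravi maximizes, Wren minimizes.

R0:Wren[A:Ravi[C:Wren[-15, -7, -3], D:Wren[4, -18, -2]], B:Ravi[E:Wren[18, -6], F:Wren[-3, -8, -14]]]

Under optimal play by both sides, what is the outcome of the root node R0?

-15

C (Wren): min(-15, -7, -3) = -15
D (Wren): min(4, -18, -2) = -18
A (Ravi): max(-15, -18) = -15
E (Wren): min(18, -6) = -6
F (Wren): min(-3, -8, -14) = -14
B (Ravi): max(-6, -14) = -6
R0 (Wren): min(-15, -6) = -15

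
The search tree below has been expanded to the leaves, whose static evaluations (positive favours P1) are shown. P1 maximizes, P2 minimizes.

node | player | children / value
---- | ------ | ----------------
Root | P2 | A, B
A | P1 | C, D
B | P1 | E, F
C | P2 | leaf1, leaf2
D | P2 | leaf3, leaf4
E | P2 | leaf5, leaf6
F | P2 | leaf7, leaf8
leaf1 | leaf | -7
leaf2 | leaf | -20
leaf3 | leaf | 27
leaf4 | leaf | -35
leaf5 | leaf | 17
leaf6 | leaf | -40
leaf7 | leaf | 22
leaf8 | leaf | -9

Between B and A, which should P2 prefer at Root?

A

E (P2): min(17, -40) = -40
F (P2): min(22, -9) = -9
B (P1): max(-40, -9) = -9
C (P2): min(-7, -20) = -20
D (P2): min(27, -35) = -35
A (P1): max(-20, -35) = -20
P2 prefers the lower value; B=-9, A=-20. A is better since -20 < -9.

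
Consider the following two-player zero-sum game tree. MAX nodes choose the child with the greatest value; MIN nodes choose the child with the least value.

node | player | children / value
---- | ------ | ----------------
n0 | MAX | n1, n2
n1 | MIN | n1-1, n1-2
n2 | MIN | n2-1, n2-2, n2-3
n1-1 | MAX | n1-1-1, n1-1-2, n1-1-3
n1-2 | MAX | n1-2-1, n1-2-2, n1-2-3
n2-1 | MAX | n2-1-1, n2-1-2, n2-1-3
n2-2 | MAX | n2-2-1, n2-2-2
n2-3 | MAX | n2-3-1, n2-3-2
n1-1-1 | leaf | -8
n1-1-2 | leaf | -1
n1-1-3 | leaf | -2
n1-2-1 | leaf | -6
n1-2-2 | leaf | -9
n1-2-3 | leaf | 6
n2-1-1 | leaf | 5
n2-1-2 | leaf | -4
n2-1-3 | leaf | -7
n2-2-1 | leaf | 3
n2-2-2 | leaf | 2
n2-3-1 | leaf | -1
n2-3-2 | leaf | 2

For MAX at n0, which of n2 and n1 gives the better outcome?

n2

n2-1 (MAX): max(5, -4, -7) = 5
n2-2 (MAX): max(3, 2) = 3
n2-3 (MAX): max(-1, 2) = 2
n2 (MIN): min(5, 3, 2) = 2
n1-1 (MAX): max(-8, -1, -2) = -1
n1-2 (MAX): max(-6, -9, 6) = 6
n1 (MIN): min(-1, 6) = -1
MAX prefers the higher value; n2=2, n1=-1. n2 is better since 2 > -1.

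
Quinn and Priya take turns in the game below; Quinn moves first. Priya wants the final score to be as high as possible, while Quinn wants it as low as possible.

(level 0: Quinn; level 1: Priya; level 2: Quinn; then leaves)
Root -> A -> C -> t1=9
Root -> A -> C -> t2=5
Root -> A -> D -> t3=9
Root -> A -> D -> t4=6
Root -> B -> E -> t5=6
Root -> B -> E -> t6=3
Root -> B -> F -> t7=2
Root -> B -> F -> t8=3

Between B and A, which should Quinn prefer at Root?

B

E (Quinn): min(6, 3) = 3
F (Quinn): min(2, 3) = 2
B (Priya): max(3, 2) = 3
C (Quinn): min(9, 5) = 5
D (Quinn): min(9, 6) = 6
A (Priya): max(5, 6) = 6
Quinn prefers the lower value; B=3, A=6. B is better since 3 < 6.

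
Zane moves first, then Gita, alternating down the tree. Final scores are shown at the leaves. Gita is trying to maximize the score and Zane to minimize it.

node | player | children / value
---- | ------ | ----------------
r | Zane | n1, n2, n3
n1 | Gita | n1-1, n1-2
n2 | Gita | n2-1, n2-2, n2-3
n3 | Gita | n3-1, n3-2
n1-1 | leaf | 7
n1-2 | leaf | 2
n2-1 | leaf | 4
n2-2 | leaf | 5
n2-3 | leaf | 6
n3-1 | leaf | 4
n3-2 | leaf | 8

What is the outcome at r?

6

n1 (Gita): max(7, 2) = 7
n2 (Gita): max(4, 5, 6) = 6
n3 (Gita): max(4, 8) = 8
r (Zane): min(7, 6, 8) = 6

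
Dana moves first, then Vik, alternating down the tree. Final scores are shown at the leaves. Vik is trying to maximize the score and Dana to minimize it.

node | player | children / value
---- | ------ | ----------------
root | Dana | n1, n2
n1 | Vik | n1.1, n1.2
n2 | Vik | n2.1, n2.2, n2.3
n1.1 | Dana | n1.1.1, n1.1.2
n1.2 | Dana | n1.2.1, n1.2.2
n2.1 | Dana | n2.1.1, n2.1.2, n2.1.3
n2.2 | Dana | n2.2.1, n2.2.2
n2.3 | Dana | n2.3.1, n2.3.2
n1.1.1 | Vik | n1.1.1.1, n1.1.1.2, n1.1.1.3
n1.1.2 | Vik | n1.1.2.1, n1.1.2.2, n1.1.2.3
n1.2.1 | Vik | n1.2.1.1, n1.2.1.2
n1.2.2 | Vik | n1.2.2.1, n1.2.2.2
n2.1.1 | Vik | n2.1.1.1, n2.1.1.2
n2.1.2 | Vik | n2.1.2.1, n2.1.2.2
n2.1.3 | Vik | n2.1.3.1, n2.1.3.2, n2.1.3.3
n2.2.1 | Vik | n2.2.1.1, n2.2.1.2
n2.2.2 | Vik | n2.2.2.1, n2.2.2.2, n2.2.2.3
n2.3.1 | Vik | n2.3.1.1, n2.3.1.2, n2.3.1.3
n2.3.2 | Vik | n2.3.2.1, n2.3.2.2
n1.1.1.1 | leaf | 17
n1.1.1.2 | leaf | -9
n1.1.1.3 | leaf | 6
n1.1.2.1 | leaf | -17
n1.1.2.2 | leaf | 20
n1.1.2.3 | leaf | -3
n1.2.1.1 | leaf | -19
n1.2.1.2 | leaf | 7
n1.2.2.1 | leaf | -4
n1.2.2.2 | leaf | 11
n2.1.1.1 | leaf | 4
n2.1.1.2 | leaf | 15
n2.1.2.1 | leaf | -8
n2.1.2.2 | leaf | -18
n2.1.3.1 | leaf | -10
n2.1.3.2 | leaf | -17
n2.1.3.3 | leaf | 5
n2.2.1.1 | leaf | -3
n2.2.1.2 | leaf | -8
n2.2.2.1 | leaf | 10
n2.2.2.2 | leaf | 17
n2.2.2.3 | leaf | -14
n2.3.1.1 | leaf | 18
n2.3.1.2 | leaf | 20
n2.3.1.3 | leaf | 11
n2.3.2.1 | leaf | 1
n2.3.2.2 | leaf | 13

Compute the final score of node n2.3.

13

n2.3.1 (Vik): max(18, 20, 11) = 20
n2.3.2 (Vik): max(1, 13) = 13
n2.3 (Dana): min(20, 13) = 13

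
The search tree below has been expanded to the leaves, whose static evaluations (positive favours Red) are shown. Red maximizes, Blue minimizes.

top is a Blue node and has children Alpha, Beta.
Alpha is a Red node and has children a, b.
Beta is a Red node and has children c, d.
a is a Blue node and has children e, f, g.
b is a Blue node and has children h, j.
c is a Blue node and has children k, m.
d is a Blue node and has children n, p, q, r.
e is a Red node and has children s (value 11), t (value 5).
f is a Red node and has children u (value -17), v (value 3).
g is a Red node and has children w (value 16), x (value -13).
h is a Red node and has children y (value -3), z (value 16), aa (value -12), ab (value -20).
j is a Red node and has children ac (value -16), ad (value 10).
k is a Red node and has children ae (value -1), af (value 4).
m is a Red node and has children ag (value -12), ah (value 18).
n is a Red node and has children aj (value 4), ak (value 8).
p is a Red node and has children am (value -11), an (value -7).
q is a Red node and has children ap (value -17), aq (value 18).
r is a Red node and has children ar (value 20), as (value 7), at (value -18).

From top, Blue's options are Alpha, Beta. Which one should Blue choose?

Beta

e (Red): max(11, 5) = 11
f (Red): max(-17, 3) = 3
g (Red): max(16, -13) = 16
a (Blue): min(11, 3, 16) = 3
h (Red): max(-3, 16, -12, -20) = 16
j (Red): max(-16, 10) = 10
b (Blue): min(16, 10) = 10
Alpha (Red): max(3, 10) = 10
k (Red): max(-1, 4) = 4
m (Red): max(-12, 18) = 18
c (Blue): min(4, 18) = 4
n (Red): max(4, 8) = 8
p (Red): max(-11, -7) = -7
q (Red): max(-17, 18) = 18
r (Red): max(20, 7, -18) = 20
d (Blue): min(8, -7, 18, 20) = -7
Beta (Red): max(4, -7) = 4
top (Blue): min(10, 4) = 4
Blue at top wants the lowest of {Alpha=10, Beta=4}, so chooses Beta.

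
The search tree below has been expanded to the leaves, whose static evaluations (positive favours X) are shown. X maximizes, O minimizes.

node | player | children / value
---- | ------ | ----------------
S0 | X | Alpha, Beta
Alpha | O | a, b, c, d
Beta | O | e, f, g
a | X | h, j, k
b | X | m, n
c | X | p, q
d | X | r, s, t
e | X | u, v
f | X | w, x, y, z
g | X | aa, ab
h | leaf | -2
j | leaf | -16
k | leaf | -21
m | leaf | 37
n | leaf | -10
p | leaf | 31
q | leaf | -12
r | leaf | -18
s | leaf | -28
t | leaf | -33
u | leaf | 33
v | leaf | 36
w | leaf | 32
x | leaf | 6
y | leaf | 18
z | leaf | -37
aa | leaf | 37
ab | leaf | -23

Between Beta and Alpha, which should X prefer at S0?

e (X): max(33, 36) = 36
f (X): max(32, 6, 18, -37) = 32
g (X): max(37, -23) = 37
Beta (O): min(36, 32, 37) = 32
a (X): max(-2, -16, -21) = -2
b (X): max(37, -10) = 37
c (X): max(31, -12) = 31
d (X): max(-18, -28, -33) = -18
Alpha (O): min(-2, 37, 31, -18) = -18
X prefers the higher value; Beta=32, Alpha=-18. Beta is better since 32 > -18.

Beta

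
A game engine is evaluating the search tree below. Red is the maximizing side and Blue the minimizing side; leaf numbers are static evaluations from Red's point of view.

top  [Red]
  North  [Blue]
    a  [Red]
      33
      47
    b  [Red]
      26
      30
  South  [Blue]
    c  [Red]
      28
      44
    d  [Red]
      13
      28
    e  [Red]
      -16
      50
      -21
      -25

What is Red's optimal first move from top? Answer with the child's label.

a (Red): max(33, 47) = 47
b (Red): max(26, 30) = 30
North (Blue): min(47, 30) = 30
c (Red): max(28, 44) = 44
d (Red): max(13, 28) = 28
e (Red): max(-16, 50, -21, -25) = 50
South (Blue): min(44, 28, 50) = 28
top (Red): max(30, 28) = 30
Red at top wants the highest of {North=30, South=28}, so chooses North.

North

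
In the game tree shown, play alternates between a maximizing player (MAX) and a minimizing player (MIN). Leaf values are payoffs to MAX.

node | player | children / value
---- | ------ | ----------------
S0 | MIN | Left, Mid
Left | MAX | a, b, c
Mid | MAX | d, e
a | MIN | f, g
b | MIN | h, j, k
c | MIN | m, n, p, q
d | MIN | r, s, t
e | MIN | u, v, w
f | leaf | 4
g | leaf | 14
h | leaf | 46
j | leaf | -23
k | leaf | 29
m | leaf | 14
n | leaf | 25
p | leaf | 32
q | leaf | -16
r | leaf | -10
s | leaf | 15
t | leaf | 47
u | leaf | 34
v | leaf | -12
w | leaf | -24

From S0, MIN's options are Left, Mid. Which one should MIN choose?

Mid

a (MIN): min(4, 14) = 4
b (MIN): min(46, -23, 29) = -23
c (MIN): min(14, 25, 32, -16) = -16
Left (MAX): max(4, -23, -16) = 4
d (MIN): min(-10, 15, 47) = -10
e (MIN): min(34, -12, -24) = -24
Mid (MAX): max(-10, -24) = -10
S0 (MIN): min(4, -10) = -10
MIN at S0 wants the lowest of {Left=4, Mid=-10}, so chooses Mid.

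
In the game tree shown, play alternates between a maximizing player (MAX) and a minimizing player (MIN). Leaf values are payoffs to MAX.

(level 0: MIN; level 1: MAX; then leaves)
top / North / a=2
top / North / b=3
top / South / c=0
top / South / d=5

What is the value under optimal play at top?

North (MAX): max(2, 3) = 3
South (MAX): max(0, 5) = 5
top (MIN): min(3, 5) = 3

3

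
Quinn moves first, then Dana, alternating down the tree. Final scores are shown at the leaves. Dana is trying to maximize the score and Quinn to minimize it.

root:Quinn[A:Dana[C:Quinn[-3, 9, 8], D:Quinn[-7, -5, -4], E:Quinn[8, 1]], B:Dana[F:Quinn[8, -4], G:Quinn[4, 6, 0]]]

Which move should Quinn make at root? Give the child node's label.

C (Quinn): min(-3, 9, 8) = -3
D (Quinn): min(-7, -5, -4) = -7
E (Quinn): min(8, 1) = 1
A (Dana): max(-3, -7, 1) = 1
F (Quinn): min(8, -4) = -4
G (Quinn): min(4, 6, 0) = 0
B (Dana): max(-4, 0) = 0
root (Quinn): min(1, 0) = 0
Quinn at root wants the lowest of {A=1, B=0}, so chooses B.

B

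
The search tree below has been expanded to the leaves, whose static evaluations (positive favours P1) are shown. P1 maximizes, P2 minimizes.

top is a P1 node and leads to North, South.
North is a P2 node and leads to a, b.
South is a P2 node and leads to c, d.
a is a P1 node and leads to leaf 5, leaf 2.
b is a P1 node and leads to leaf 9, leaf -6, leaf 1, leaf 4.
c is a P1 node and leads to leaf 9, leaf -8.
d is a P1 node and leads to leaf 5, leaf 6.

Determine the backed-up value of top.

6

a (P1): max(5, 2) = 5
b (P1): max(9, -6, 1, 4) = 9
North (P2): min(5, 9) = 5
c (P1): max(9, -8) = 9
d (P1): max(5, 6) = 6
South (P2): min(9, 6) = 6
top (P1): max(5, 6) = 6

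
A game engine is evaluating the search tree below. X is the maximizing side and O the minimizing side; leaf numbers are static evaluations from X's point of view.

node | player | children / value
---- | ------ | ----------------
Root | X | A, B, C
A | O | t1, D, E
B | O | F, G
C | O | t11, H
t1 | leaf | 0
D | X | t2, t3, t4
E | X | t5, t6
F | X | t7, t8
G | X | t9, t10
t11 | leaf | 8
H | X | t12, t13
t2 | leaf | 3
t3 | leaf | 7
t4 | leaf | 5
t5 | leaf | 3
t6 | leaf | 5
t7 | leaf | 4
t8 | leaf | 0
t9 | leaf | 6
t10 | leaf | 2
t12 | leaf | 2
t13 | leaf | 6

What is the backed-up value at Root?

D (X): max(3, 7, 5) = 7
E (X): max(3, 5) = 5
A (O): min(0, 7, 5) = 0
F (X): max(4, 0) = 4
G (X): max(6, 2) = 6
B (O): min(4, 6) = 4
H (X): max(2, 6) = 6
C (O): min(8, 6) = 6
Root (X): max(0, 4, 6) = 6

6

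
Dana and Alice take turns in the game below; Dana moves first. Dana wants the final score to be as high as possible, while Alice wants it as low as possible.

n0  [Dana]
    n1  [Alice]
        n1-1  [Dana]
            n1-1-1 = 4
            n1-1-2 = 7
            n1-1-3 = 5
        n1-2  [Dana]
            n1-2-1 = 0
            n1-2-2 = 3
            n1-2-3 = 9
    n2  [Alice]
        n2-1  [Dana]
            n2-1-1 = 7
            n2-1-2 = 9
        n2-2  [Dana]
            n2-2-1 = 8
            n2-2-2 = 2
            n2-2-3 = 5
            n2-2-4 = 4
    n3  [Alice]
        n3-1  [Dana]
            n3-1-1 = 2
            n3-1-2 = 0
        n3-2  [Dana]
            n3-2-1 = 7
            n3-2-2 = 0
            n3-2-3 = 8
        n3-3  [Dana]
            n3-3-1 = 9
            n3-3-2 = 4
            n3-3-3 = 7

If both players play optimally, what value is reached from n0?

8

n1-1 (Dana): max(4, 7, 5) = 7
n1-2 (Dana): max(0, 3, 9) = 9
n1 (Alice): min(7, 9) = 7
n2-1 (Dana): max(7, 9) = 9
n2-2 (Dana): max(8, 2, 5, 4) = 8
n2 (Alice): min(9, 8) = 8
n3-1 (Dana): max(2, 0) = 2
n3-2 (Dana): max(7, 0, 8) = 8
n3-3 (Dana): max(9, 4, 7) = 9
n3 (Alice): min(2, 8, 9) = 2
n0 (Dana): max(7, 8, 2) = 8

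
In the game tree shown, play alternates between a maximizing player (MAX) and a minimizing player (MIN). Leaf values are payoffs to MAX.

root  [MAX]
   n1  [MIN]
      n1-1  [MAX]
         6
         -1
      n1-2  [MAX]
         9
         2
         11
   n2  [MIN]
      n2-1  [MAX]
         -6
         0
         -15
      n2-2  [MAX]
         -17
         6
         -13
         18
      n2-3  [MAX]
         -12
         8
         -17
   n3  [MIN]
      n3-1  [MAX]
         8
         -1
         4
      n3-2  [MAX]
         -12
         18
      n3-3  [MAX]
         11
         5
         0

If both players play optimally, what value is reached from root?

n1-1 (MAX): max(6, -1) = 6
n1-2 (MAX): max(9, 2, 11) = 11
n1 (MIN): min(6, 11) = 6
n2-1 (MAX): max(-6, 0, -15) = 0
n2-2 (MAX): max(-17, 6, -13, 18) = 18
n2-3 (MAX): max(-12, 8, -17) = 8
n2 (MIN): min(0, 18, 8) = 0
n3-1 (MAX): max(8, -1, 4) = 8
n3-2 (MAX): max(-12, 18) = 18
n3-3 (MAX): max(11, 5, 0) = 11
n3 (MIN): min(8, 18, 11) = 8
root (MAX): max(6, 0, 8) = 8

8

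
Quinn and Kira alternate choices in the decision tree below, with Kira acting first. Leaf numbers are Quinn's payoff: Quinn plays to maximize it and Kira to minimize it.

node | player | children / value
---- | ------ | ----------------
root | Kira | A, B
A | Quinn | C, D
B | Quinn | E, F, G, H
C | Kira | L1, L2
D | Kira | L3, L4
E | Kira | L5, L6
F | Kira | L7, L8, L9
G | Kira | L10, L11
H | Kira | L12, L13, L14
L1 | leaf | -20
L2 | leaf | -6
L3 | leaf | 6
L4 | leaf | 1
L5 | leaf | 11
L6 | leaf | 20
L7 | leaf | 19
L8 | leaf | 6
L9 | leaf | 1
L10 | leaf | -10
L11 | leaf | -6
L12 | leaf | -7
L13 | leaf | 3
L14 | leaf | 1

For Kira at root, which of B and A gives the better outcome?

E (Kira): min(11, 20) = 11
F (Kira): min(19, 6, 1) = 1
G (Kira): min(-10, -6) = -10
H (Kira): min(-7, 3, 1) = -7
B (Quinn): max(11, 1, -10, -7) = 11
C (Kira): min(-20, -6) = -20
D (Kira): min(6, 1) = 1
A (Quinn): max(-20, 1) = 1
Kira prefers the lower value; B=11, A=1. A is better since 1 < 11.

A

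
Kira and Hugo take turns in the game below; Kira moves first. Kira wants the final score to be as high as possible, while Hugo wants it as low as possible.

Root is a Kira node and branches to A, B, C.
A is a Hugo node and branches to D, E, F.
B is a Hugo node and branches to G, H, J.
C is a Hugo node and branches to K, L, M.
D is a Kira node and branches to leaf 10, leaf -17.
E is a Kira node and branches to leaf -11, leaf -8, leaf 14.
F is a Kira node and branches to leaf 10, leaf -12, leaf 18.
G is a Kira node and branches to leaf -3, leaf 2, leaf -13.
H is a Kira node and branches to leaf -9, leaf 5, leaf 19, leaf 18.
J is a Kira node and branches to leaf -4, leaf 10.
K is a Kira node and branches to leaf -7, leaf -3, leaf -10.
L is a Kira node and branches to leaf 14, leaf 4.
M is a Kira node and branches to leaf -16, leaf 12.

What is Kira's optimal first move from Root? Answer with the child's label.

A

D (Kira): max(10, -17) = 10
E (Kira): max(-11, -8, 14) = 14
F (Kira): max(10, -12, 18) = 18
A (Hugo): min(10, 14, 18) = 10
G (Kira): max(-3, 2, -13) = 2
H (Kira): max(-9, 5, 19, 18) = 19
J (Kira): max(-4, 10) = 10
B (Hugo): min(2, 19, 10) = 2
K (Kira): max(-7, -3, -10) = -3
L (Kira): max(14, 4) = 14
M (Kira): max(-16, 12) = 12
C (Hugo): min(-3, 14, 12) = -3
Root (Kira): max(10, 2, -3) = 10
Kira at Root wants the highest of {A=10, B=2, C=-3}, so chooses A.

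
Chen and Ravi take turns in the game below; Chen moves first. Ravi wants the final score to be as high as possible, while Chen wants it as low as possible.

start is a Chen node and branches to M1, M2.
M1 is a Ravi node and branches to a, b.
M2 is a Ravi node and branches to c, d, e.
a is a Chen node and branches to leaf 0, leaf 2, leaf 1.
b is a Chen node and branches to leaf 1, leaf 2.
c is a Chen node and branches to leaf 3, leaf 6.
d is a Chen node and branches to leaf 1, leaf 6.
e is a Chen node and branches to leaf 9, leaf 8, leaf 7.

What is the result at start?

1

a (Chen): min(0, 2, 1) = 0
b (Chen): min(1, 2) = 1
M1 (Ravi): max(0, 1) = 1
c (Chen): min(3, 6) = 3
d (Chen): min(1, 6) = 1
e (Chen): min(9, 8, 7) = 7
M2 (Ravi): max(3, 1, 7) = 7
start (Chen): min(1, 7) = 1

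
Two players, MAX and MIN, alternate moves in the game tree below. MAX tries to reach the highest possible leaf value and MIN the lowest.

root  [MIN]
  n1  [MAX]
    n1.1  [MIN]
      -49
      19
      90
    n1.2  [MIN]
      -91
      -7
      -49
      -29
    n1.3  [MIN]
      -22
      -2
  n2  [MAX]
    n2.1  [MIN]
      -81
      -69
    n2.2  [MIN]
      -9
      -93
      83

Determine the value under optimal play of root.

-81

n1.1 (MIN): min(-49, 19, 90) = -49
n1.2 (MIN): min(-91, -7, -49, -29) = -91
n1.3 (MIN): min(-22, -2) = -22
n1 (MAX): max(-49, -91, -22) = -22
n2.1 (MIN): min(-81, -69) = -81
n2.2 (MIN): min(-9, -93, 83) = -93
n2 (MAX): max(-81, -93) = -81
root (MIN): min(-22, -81) = -81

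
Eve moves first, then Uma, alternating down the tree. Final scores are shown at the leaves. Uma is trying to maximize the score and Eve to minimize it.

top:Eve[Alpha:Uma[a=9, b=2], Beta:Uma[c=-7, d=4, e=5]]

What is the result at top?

Alpha (Uma): max(9, 2) = 9
Beta (Uma): max(-7, 4, 5) = 5
top (Eve): min(9, 5) = 5

5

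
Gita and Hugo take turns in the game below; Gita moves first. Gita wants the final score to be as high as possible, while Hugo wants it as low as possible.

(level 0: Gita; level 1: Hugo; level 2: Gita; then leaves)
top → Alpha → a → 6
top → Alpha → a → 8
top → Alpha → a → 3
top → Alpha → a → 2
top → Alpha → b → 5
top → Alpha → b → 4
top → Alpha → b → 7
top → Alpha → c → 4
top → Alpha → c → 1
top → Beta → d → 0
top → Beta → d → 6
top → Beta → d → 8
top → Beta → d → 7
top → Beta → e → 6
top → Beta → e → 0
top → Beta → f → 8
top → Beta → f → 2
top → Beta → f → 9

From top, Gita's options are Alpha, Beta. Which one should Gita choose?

a (Gita): max(6, 8, 3, 2) = 8
b (Gita): max(5, 4, 7) = 7
c (Gita): max(4, 1) = 4
Alpha (Hugo): min(8, 7, 4) = 4
d (Gita): max(0, 6, 8, 7) = 8
e (Gita): max(6, 0) = 6
f (Gita): max(8, 2, 9) = 9
Beta (Hugo): min(8, 6, 9) = 6
top (Gita): max(4, 6) = 6
Gita at top wants the highest of {Alpha=4, Beta=6}, so chooses Beta.

Beta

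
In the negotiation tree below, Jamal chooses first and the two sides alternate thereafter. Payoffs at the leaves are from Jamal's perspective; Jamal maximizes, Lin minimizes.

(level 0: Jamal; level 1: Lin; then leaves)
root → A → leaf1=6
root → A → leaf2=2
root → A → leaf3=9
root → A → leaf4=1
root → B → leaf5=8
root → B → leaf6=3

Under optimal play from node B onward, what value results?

B (Lin): min(8, 3) = 3

3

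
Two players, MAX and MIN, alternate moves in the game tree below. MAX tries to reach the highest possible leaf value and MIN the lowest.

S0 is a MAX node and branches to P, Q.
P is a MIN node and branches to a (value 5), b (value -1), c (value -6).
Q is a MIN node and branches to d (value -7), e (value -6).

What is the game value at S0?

P (MIN): min(5, -1, -6) = -6
Q (MIN): min(-7, -6) = -7
S0 (MAX): max(-6, -7) = -6

-6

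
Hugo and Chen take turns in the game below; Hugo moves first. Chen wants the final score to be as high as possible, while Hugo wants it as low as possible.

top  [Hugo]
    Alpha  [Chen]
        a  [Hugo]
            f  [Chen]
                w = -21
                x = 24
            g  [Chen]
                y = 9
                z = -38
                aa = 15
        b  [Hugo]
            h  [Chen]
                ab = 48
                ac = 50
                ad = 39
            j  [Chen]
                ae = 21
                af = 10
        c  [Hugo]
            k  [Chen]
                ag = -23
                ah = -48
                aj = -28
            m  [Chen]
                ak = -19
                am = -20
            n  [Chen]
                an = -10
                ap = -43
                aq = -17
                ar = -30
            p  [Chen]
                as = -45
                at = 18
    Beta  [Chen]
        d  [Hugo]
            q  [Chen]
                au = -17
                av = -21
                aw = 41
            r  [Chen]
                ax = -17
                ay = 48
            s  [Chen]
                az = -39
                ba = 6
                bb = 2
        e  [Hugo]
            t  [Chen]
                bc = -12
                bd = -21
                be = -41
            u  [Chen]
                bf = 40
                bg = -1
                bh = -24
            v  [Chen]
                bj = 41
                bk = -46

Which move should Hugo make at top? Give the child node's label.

f (Chen): max(-21, 24) = 24
g (Chen): max(9, -38, 15) = 15
a (Hugo): min(24, 15) = 15
h (Chen): max(48, 50, 39) = 50
j (Chen): max(21, 10) = 21
b (Hugo): min(50, 21) = 21
k (Chen): max(-23, -48, -28) = -23
m (Chen): max(-19, -20) = -19
n (Chen): max(-10, -43, -17, -30) = -10
p (Chen): max(-45, 18) = 18
c (Hugo): min(-23, -19, -10, 18) = -23
Alpha (Chen): max(15, 21, -23) = 21
q (Chen): max(-17, -21, 41) = 41
r (Chen): max(-17, 48) = 48
s (Chen): max(-39, 6, 2) = 6
d (Hugo): min(41, 48, 6) = 6
t (Chen): max(-12, -21, -41) = -12
u (Chen): max(40, -1, -24) = 40
v (Chen): max(41, -46) = 41
e (Hugo): min(-12, 40, 41) = -12
Beta (Chen): max(6, -12) = 6
top (Hugo): min(21, 6) = 6
Hugo at top wants the lowest of {Alpha=21, Beta=6}, so chooses Beta.

Beta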